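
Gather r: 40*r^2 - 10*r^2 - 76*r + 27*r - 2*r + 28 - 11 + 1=30*r^2 - 51*r + 18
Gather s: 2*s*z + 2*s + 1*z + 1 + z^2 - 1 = s*(2*z + 2) + z^2 + z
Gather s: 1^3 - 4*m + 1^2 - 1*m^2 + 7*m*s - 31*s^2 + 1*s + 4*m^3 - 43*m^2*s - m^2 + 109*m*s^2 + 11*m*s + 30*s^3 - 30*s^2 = 4*m^3 - 2*m^2 - 4*m + 30*s^3 + s^2*(109*m - 61) + s*(-43*m^2 + 18*m + 1) + 2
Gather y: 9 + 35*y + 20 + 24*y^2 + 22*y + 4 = 24*y^2 + 57*y + 33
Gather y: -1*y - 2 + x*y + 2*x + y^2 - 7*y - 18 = 2*x + y^2 + y*(x - 8) - 20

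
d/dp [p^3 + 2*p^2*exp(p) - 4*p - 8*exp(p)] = 2*p^2*exp(p) + 3*p^2 + 4*p*exp(p) - 8*exp(p) - 4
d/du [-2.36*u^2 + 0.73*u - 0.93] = 0.73 - 4.72*u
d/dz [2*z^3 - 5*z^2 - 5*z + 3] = 6*z^2 - 10*z - 5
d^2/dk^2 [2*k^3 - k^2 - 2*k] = 12*k - 2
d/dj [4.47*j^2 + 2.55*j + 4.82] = 8.94*j + 2.55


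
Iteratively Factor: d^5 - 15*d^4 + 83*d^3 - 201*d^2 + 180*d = (d - 5)*(d^4 - 10*d^3 + 33*d^2 - 36*d) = (d - 5)*(d - 3)*(d^3 - 7*d^2 + 12*d) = (d - 5)*(d - 4)*(d - 3)*(d^2 - 3*d) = d*(d - 5)*(d - 4)*(d - 3)*(d - 3)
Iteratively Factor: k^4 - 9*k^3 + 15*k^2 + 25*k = (k - 5)*(k^3 - 4*k^2 - 5*k) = (k - 5)*(k + 1)*(k^2 - 5*k) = k*(k - 5)*(k + 1)*(k - 5)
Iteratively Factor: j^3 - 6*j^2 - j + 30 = (j - 3)*(j^2 - 3*j - 10) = (j - 5)*(j - 3)*(j + 2)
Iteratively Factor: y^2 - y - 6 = (y + 2)*(y - 3)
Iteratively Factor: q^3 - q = (q - 1)*(q^2 + q) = (q - 1)*(q + 1)*(q)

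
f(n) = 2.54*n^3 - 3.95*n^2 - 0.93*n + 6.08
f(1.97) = 8.34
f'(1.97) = 13.08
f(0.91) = 3.88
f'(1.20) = 0.56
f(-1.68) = -15.55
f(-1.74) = -17.64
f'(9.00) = 545.19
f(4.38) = 139.66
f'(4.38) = 110.65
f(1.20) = 3.67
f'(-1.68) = 33.85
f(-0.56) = 4.92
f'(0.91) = -1.81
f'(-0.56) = 5.88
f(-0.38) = 5.72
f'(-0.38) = 3.17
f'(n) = 7.62*n^2 - 7.9*n - 0.93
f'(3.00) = 43.95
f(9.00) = 1529.42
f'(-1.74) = 35.89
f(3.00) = 36.32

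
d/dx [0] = 0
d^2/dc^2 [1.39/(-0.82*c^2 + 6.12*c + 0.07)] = (-1.869272*c^2 + 13.951152*c + 1.39*(1.64*c - 6.12)*(3.28*c - 12.24) + 0.159572)/(-0.82*c^2 + 6.12*c + 0.07)^3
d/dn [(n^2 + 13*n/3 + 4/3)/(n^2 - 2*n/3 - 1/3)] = -5/(n^2 - 2*n + 1)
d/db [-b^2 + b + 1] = 1 - 2*b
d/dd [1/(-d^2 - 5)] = 2*d/(d^2 + 5)^2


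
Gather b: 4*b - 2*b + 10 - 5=2*b + 5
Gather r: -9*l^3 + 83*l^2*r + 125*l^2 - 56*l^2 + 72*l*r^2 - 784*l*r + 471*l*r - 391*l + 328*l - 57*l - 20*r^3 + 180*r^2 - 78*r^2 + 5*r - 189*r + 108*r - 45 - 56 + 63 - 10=-9*l^3 + 69*l^2 - 120*l - 20*r^3 + r^2*(72*l + 102) + r*(83*l^2 - 313*l - 76) - 48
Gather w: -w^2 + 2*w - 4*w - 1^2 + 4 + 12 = -w^2 - 2*w + 15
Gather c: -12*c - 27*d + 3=-12*c - 27*d + 3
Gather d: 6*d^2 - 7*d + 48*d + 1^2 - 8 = 6*d^2 + 41*d - 7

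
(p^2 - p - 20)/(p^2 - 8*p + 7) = (p^2 - p - 20)/(p^2 - 8*p + 7)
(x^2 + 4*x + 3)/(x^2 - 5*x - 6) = (x + 3)/(x - 6)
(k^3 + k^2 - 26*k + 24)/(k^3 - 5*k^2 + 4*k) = (k + 6)/k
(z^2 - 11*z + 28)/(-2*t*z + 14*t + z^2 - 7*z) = (z - 4)/(-2*t + z)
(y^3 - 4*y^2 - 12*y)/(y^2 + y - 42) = y*(y + 2)/(y + 7)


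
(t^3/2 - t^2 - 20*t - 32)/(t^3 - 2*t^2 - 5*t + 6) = (t^2 - 4*t - 32)/(2*(t^2 - 4*t + 3))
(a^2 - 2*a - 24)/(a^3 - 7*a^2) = (a^2 - 2*a - 24)/(a^2*(a - 7))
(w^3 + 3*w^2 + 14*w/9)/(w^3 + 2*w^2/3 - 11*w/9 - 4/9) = w*(9*w^2 + 27*w + 14)/(9*w^3 + 6*w^2 - 11*w - 4)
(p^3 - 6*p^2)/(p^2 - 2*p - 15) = p^2*(6 - p)/(-p^2 + 2*p + 15)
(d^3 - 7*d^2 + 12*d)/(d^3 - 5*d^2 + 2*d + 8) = d*(d - 3)/(d^2 - d - 2)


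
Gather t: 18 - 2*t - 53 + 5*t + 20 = 3*t - 15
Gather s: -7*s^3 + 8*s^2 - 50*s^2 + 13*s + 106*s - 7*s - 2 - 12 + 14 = -7*s^3 - 42*s^2 + 112*s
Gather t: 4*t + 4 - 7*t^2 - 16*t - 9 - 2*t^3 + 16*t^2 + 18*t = -2*t^3 + 9*t^2 + 6*t - 5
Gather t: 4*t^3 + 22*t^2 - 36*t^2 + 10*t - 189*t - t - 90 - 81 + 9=4*t^3 - 14*t^2 - 180*t - 162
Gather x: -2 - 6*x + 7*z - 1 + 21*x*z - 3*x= x*(21*z - 9) + 7*z - 3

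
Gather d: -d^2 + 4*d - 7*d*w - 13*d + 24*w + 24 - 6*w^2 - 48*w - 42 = -d^2 + d*(-7*w - 9) - 6*w^2 - 24*w - 18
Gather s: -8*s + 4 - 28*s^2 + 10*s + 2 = -28*s^2 + 2*s + 6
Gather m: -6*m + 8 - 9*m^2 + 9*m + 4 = -9*m^2 + 3*m + 12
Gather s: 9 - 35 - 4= -30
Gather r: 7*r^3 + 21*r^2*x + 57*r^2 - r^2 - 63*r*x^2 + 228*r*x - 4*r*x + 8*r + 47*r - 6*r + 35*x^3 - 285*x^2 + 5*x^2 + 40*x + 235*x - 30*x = 7*r^3 + r^2*(21*x + 56) + r*(-63*x^2 + 224*x + 49) + 35*x^3 - 280*x^2 + 245*x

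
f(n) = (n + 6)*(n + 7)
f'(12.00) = 37.00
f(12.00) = 342.00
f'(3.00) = 19.00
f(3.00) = 90.00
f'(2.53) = 18.06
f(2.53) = 81.29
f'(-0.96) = 11.08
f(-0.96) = 30.44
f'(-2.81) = 7.38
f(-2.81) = 13.37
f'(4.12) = 21.24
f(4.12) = 112.53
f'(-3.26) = 6.48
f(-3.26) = 10.25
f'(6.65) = 26.30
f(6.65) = 172.67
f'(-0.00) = 13.00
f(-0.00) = 42.00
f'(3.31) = 19.62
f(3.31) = 95.99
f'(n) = 2*n + 13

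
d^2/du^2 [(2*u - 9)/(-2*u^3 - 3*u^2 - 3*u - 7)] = 6*(-8*u^5 + 60*u^4 + 142*u^3 + 191*u^2 - 3*u - 22)/(8*u^9 + 36*u^8 + 90*u^7 + 219*u^6 + 387*u^5 + 522*u^4 + 699*u^3 + 630*u^2 + 441*u + 343)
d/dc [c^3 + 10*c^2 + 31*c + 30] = 3*c^2 + 20*c + 31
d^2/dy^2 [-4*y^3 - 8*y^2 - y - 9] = -24*y - 16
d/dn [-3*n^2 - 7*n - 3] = -6*n - 7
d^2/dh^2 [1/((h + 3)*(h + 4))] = 2*((h + 3)^2 + (h + 3)*(h + 4) + (h + 4)^2)/((h + 3)^3*(h + 4)^3)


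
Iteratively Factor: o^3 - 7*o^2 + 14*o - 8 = (o - 4)*(o^2 - 3*o + 2) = (o - 4)*(o - 1)*(o - 2)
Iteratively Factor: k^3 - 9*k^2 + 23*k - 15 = (k - 5)*(k^2 - 4*k + 3) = (k - 5)*(k - 1)*(k - 3)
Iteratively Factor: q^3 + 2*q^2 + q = (q + 1)*(q^2 + q) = (q + 1)^2*(q)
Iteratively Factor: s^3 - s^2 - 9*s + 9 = (s + 3)*(s^2 - 4*s + 3) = (s - 1)*(s + 3)*(s - 3)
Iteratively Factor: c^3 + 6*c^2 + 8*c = (c + 4)*(c^2 + 2*c) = (c + 2)*(c + 4)*(c)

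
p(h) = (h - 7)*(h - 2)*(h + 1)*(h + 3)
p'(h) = (h - 7)*(h - 2)*(h + 1) + (h - 7)*(h - 2)*(h + 3) + (h - 7)*(h + 1)*(h + 3) + (h - 2)*(h + 1)*(h + 3) = 4*h^3 - 15*h^2 - 38*h + 29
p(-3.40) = 53.91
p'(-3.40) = -172.42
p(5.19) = -292.71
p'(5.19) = -13.07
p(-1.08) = -3.82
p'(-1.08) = 47.51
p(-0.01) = 41.71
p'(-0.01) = 29.38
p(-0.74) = 12.46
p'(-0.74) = 47.29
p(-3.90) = 167.85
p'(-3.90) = -288.23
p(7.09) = 37.39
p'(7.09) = 431.16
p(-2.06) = -36.65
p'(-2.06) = 8.66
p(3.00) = -96.00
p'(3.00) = -112.00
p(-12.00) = 26334.00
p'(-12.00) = -8587.00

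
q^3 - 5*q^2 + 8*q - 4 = (q - 2)^2*(q - 1)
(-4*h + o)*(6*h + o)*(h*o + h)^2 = -24*h^4*o^2 - 48*h^4*o - 24*h^4 + 2*h^3*o^3 + 4*h^3*o^2 + 2*h^3*o + h^2*o^4 + 2*h^2*o^3 + h^2*o^2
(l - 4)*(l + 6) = l^2 + 2*l - 24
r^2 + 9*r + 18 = (r + 3)*(r + 6)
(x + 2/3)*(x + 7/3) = x^2 + 3*x + 14/9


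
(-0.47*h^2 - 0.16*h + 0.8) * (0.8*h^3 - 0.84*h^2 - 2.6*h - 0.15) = -0.376*h^5 + 0.2668*h^4 + 1.9964*h^3 - 0.1855*h^2 - 2.056*h - 0.12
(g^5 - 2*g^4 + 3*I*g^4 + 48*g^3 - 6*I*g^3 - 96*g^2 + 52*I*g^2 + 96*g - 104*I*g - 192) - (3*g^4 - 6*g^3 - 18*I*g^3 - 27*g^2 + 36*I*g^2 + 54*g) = g^5 - 5*g^4 + 3*I*g^4 + 54*g^3 + 12*I*g^3 - 69*g^2 + 16*I*g^2 + 42*g - 104*I*g - 192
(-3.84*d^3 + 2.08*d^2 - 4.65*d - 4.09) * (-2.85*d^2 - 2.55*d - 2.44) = 10.944*d^5 + 3.864*d^4 + 17.3181*d^3 + 18.4388*d^2 + 21.7755*d + 9.9796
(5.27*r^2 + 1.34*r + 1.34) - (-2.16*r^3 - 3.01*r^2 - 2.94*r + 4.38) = 2.16*r^3 + 8.28*r^2 + 4.28*r - 3.04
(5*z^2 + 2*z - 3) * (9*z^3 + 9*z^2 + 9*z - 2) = 45*z^5 + 63*z^4 + 36*z^3 - 19*z^2 - 31*z + 6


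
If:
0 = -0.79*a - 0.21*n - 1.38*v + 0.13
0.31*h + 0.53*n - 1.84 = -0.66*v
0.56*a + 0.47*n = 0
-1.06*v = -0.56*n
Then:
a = -0.40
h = 4.60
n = 0.47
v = 0.25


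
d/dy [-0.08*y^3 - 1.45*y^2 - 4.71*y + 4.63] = -0.24*y^2 - 2.9*y - 4.71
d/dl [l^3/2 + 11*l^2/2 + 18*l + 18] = 3*l^2/2 + 11*l + 18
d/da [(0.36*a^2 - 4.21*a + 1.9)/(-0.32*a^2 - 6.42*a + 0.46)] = (-3.6584*a^2 + 1.5472*a + 10.2614)/(0.1024*a^4 + 4.1088*a^3 + 40.922*a^2 - 5.9064*a + 0.2116)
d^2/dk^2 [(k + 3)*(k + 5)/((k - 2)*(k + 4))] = 6*(2*k^3 + 23*k^2 + 94*k + 124)/(k^6 + 6*k^5 - 12*k^4 - 88*k^3 + 96*k^2 + 384*k - 512)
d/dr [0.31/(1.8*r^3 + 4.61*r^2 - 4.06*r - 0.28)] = (-1.674*r^2 - 2.8582*r + 1.2586)/(1.8*r^3 + 4.61*r^2 - 4.06*r - 0.28)^2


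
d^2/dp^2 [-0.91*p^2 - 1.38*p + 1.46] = -1.82000000000000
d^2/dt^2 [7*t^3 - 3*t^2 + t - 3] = 42*t - 6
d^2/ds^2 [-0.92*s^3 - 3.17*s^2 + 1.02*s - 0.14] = -5.52*s - 6.34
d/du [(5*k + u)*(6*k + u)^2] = (6*k + u)*(16*k + 3*u)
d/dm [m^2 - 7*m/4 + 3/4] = 2*m - 7/4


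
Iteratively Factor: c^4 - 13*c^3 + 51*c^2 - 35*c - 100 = (c - 4)*(c^3 - 9*c^2 + 15*c + 25) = (c - 5)*(c - 4)*(c^2 - 4*c - 5) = (c - 5)^2*(c - 4)*(c + 1)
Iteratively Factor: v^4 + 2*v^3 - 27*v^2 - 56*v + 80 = (v + 4)*(v^3 - 2*v^2 - 19*v + 20) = (v + 4)^2*(v^2 - 6*v + 5) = (v - 5)*(v + 4)^2*(v - 1)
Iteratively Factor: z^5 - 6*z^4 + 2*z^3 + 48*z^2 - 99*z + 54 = (z + 3)*(z^4 - 9*z^3 + 29*z^2 - 39*z + 18) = (z - 1)*(z + 3)*(z^3 - 8*z^2 + 21*z - 18) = (z - 3)*(z - 1)*(z + 3)*(z^2 - 5*z + 6) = (z - 3)^2*(z - 1)*(z + 3)*(z - 2)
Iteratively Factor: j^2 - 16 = (j + 4)*(j - 4)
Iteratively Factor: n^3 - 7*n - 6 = (n + 2)*(n^2 - 2*n - 3) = (n + 1)*(n + 2)*(n - 3)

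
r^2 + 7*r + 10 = (r + 2)*(r + 5)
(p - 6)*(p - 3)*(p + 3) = p^3 - 6*p^2 - 9*p + 54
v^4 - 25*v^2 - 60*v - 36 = (v - 6)*(v + 1)*(v + 2)*(v + 3)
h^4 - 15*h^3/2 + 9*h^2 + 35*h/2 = h*(h - 5)*(h - 7/2)*(h + 1)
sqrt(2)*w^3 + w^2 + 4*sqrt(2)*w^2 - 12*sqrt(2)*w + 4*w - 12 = (w - 2)*(w + 6)*(sqrt(2)*w + 1)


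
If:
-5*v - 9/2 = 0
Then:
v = -9/10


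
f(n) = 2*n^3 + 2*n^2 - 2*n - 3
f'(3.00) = 64.00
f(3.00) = 63.00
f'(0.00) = -2.00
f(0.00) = -3.00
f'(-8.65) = 412.34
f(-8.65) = -1130.48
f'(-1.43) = 4.55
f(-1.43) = -1.90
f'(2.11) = 33.15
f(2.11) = 20.47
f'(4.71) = 149.94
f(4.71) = 240.92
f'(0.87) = 6.02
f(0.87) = -1.91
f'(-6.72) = 242.07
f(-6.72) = -506.17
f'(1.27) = 12.76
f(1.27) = 1.78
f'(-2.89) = 36.55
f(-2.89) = -28.79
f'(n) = 6*n^2 + 4*n - 2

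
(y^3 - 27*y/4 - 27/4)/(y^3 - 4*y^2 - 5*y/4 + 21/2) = (2*y^2 - 3*y - 9)/(2*y^2 - 11*y + 14)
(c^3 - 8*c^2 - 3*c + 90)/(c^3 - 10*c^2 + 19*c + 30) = (c + 3)/(c + 1)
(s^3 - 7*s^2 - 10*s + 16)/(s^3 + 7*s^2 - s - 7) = (s^2 - 6*s - 16)/(s^2 + 8*s + 7)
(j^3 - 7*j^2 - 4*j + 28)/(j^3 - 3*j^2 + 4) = (j^2 - 5*j - 14)/(j^2 - j - 2)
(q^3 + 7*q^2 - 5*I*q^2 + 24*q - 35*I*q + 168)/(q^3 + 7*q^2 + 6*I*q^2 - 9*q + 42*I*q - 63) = (q - 8*I)/(q + 3*I)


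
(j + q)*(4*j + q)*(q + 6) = 4*j^2*q + 24*j^2 + 5*j*q^2 + 30*j*q + q^3 + 6*q^2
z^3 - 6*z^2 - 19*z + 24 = (z - 8)*(z - 1)*(z + 3)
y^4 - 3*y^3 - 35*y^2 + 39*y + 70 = (y - 7)*(y - 2)*(y + 1)*(y + 5)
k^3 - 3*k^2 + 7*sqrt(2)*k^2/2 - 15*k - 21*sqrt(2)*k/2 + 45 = (k - 3)*(k - 3*sqrt(2)/2)*(k + 5*sqrt(2))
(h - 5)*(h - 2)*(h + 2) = h^3 - 5*h^2 - 4*h + 20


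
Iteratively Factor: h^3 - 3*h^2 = (h - 3)*(h^2) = h*(h - 3)*(h)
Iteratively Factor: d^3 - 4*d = (d - 2)*(d^2 + 2*d) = (d - 2)*(d + 2)*(d)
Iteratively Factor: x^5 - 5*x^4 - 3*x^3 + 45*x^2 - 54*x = (x + 3)*(x^4 - 8*x^3 + 21*x^2 - 18*x) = (x - 3)*(x + 3)*(x^3 - 5*x^2 + 6*x) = (x - 3)*(x - 2)*(x + 3)*(x^2 - 3*x) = (x - 3)^2*(x - 2)*(x + 3)*(x)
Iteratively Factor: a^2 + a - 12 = (a + 4)*(a - 3)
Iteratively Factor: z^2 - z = (z - 1)*(z)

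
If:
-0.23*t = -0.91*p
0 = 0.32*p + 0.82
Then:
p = -2.56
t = -10.14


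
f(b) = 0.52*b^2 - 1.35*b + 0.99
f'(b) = 1.04*b - 1.35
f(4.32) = 4.86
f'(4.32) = 3.14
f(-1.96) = 5.63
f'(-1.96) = -3.39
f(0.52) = 0.43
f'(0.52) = -0.81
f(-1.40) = 3.90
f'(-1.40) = -2.81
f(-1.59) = 4.45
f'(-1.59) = -3.00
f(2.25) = 0.58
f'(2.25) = 0.99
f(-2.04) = 5.91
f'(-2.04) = -3.47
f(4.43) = 5.21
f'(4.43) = 3.26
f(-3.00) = 9.72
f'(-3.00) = -4.47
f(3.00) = 1.62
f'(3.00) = 1.77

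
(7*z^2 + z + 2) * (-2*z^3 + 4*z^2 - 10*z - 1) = -14*z^5 + 26*z^4 - 70*z^3 - 9*z^2 - 21*z - 2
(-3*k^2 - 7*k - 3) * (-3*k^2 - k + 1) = 9*k^4 + 24*k^3 + 13*k^2 - 4*k - 3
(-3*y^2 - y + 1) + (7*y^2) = 4*y^2 - y + 1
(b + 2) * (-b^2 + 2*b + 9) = -b^3 + 13*b + 18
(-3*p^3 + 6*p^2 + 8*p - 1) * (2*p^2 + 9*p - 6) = -6*p^5 - 15*p^4 + 88*p^3 + 34*p^2 - 57*p + 6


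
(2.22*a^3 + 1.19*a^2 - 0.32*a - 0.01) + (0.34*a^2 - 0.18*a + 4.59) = 2.22*a^3 + 1.53*a^2 - 0.5*a + 4.58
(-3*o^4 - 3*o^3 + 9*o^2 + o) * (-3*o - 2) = 9*o^5 + 15*o^4 - 21*o^3 - 21*o^2 - 2*o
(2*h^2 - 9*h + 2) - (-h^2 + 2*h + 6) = 3*h^2 - 11*h - 4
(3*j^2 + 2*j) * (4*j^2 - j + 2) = 12*j^4 + 5*j^3 + 4*j^2 + 4*j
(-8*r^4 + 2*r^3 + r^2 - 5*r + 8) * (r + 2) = -8*r^5 - 14*r^4 + 5*r^3 - 3*r^2 - 2*r + 16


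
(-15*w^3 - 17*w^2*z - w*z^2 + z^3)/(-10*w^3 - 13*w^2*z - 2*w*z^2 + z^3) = (3*w + z)/(2*w + z)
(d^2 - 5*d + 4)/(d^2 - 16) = (d - 1)/(d + 4)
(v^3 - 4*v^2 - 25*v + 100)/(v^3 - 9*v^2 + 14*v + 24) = (v^2 - 25)/(v^2 - 5*v - 6)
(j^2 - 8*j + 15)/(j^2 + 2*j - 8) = (j^2 - 8*j + 15)/(j^2 + 2*j - 8)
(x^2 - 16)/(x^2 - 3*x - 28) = (x - 4)/(x - 7)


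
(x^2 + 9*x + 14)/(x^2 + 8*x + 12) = (x + 7)/(x + 6)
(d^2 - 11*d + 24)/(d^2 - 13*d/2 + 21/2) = 2*(d - 8)/(2*d - 7)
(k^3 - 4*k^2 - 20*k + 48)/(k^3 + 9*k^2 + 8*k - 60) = (k^2 - 2*k - 24)/(k^2 + 11*k + 30)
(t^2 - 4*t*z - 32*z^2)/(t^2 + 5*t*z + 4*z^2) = (t - 8*z)/(t + z)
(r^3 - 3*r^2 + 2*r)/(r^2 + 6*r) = (r^2 - 3*r + 2)/(r + 6)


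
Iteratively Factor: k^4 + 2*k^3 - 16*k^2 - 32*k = (k - 4)*(k^3 + 6*k^2 + 8*k) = (k - 4)*(k + 2)*(k^2 + 4*k) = (k - 4)*(k + 2)*(k + 4)*(k)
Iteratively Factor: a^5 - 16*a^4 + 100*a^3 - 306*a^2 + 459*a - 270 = (a - 5)*(a^4 - 11*a^3 + 45*a^2 - 81*a + 54) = (a - 5)*(a - 3)*(a^3 - 8*a^2 + 21*a - 18) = (a - 5)*(a - 3)^2*(a^2 - 5*a + 6) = (a - 5)*(a - 3)^2*(a - 2)*(a - 3)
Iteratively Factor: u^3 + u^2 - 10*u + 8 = (u - 2)*(u^2 + 3*u - 4) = (u - 2)*(u - 1)*(u + 4)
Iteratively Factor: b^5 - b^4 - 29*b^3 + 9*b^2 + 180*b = (b + 4)*(b^4 - 5*b^3 - 9*b^2 + 45*b) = b*(b + 4)*(b^3 - 5*b^2 - 9*b + 45) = b*(b - 5)*(b + 4)*(b^2 - 9) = b*(b - 5)*(b + 3)*(b + 4)*(b - 3)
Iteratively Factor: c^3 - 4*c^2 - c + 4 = (c + 1)*(c^2 - 5*c + 4) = (c - 4)*(c + 1)*(c - 1)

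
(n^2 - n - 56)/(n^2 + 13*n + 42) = (n - 8)/(n + 6)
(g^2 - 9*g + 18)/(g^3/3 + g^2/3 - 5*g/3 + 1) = 3*(g^2 - 9*g + 18)/(g^3 + g^2 - 5*g + 3)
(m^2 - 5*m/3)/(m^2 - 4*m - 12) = m*(5 - 3*m)/(3*(-m^2 + 4*m + 12))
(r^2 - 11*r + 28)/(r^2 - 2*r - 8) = (r - 7)/(r + 2)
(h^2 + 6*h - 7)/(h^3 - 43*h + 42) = 1/(h - 6)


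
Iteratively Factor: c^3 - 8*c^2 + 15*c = (c - 5)*(c^2 - 3*c) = (c - 5)*(c - 3)*(c)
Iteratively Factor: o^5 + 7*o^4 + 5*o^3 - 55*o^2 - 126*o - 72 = (o + 1)*(o^4 + 6*o^3 - o^2 - 54*o - 72) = (o + 1)*(o + 4)*(o^3 + 2*o^2 - 9*o - 18) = (o - 3)*(o + 1)*(o + 4)*(o^2 + 5*o + 6) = (o - 3)*(o + 1)*(o + 2)*(o + 4)*(o + 3)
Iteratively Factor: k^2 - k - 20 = (k - 5)*(k + 4)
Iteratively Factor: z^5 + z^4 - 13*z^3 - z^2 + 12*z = (z + 1)*(z^4 - 13*z^2 + 12*z) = z*(z + 1)*(z^3 - 13*z + 12) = z*(z + 1)*(z + 4)*(z^2 - 4*z + 3) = z*(z - 3)*(z + 1)*(z + 4)*(z - 1)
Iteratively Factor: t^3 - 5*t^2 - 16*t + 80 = (t - 5)*(t^2 - 16) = (t - 5)*(t + 4)*(t - 4)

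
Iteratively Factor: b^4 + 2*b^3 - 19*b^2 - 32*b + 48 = (b - 4)*(b^3 + 6*b^2 + 5*b - 12) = (b - 4)*(b + 3)*(b^2 + 3*b - 4) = (b - 4)*(b - 1)*(b + 3)*(b + 4)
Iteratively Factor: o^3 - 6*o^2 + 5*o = (o - 1)*(o^2 - 5*o) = o*(o - 1)*(o - 5)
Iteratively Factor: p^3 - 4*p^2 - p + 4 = (p - 4)*(p^2 - 1) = (p - 4)*(p - 1)*(p + 1)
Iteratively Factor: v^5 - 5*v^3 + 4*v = (v - 2)*(v^4 + 2*v^3 - v^2 - 2*v) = v*(v - 2)*(v^3 + 2*v^2 - v - 2) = v*(v - 2)*(v - 1)*(v^2 + 3*v + 2) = v*(v - 2)*(v - 1)*(v + 2)*(v + 1)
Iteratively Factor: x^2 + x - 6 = (x + 3)*(x - 2)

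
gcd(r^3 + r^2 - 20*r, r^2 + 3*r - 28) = r - 4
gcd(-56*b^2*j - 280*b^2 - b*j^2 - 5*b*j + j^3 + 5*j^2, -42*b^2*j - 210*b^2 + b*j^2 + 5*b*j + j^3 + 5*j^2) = 7*b*j + 35*b + j^2 + 5*j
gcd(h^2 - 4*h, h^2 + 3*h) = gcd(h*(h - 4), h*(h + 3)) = h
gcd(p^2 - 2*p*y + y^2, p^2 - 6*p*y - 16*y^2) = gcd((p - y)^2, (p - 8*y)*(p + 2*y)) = 1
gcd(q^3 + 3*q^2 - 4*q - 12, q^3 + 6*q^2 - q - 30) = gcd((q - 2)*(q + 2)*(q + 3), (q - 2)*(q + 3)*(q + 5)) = q^2 + q - 6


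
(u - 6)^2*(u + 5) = u^3 - 7*u^2 - 24*u + 180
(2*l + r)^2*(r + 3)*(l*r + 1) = 4*l^3*r^2 + 12*l^3*r + 4*l^2*r^3 + 12*l^2*r^2 + 4*l^2*r + 12*l^2 + l*r^4 + 3*l*r^3 + 4*l*r^2 + 12*l*r + r^3 + 3*r^2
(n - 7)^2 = n^2 - 14*n + 49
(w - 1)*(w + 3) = w^2 + 2*w - 3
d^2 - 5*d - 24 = (d - 8)*(d + 3)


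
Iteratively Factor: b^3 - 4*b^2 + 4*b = (b - 2)*(b^2 - 2*b) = b*(b - 2)*(b - 2)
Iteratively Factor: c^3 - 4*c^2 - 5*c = (c - 5)*(c^2 + c) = (c - 5)*(c + 1)*(c)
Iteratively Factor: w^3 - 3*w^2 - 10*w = (w + 2)*(w^2 - 5*w) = w*(w + 2)*(w - 5)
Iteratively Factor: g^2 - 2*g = (g - 2)*(g)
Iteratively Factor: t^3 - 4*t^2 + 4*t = (t)*(t^2 - 4*t + 4) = t*(t - 2)*(t - 2)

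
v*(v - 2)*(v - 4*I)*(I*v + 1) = I*v^4 + 5*v^3 - 2*I*v^3 - 10*v^2 - 4*I*v^2 + 8*I*v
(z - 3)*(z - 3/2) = z^2 - 9*z/2 + 9/2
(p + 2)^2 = p^2 + 4*p + 4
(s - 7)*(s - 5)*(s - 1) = s^3 - 13*s^2 + 47*s - 35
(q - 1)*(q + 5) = q^2 + 4*q - 5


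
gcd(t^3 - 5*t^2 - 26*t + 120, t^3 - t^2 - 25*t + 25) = t + 5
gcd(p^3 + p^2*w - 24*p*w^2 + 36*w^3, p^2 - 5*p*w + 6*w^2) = p^2 - 5*p*w + 6*w^2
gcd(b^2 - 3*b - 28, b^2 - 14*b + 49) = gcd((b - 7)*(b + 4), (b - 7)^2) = b - 7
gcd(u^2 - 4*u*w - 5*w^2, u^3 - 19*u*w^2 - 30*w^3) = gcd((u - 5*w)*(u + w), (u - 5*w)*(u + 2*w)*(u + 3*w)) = u - 5*w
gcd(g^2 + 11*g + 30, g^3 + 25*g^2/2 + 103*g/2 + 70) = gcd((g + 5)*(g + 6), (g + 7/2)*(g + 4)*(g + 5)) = g + 5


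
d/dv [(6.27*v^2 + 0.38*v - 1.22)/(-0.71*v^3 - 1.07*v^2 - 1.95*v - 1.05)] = (4.4517*v^4 + 0.5396*v^3 - 14.4185*v^2 - 15.7778*v - 2.778)/(0.5041*v^6 + 1.5194*v^5 + 3.9139*v^4 + 5.664*v^3 + 6.0495*v^2 + 4.095*v + 1.1025)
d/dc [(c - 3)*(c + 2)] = 2*c - 1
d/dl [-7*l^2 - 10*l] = -14*l - 10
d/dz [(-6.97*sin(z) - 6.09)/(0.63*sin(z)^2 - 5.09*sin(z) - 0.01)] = (4.3911*sin(z)^2 + 7.6734*sin(z) - 30.9284)*cos(z)/(0.3969*sin(z)^4 - 6.4134*sin(z)^3 + 25.8955*sin(z)^2 + 0.1018*sin(z) + 0.0001)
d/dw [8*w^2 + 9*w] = 16*w + 9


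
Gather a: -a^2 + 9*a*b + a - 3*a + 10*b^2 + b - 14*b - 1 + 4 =-a^2 + a*(9*b - 2) + 10*b^2 - 13*b + 3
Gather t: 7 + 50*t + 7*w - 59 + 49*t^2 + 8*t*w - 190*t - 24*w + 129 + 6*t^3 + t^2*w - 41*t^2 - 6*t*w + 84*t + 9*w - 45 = 6*t^3 + t^2*(w + 8) + t*(2*w - 56) - 8*w + 32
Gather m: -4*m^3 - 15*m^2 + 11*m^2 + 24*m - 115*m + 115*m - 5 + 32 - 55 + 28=-4*m^3 - 4*m^2 + 24*m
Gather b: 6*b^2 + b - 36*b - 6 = 6*b^2 - 35*b - 6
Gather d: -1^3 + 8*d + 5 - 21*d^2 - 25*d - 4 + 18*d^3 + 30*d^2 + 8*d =18*d^3 + 9*d^2 - 9*d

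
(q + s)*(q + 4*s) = q^2 + 5*q*s + 4*s^2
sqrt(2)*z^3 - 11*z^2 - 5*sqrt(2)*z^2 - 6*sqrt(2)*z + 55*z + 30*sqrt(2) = (z - 5)*(z - 6*sqrt(2))*(sqrt(2)*z + 1)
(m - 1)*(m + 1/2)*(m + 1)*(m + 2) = m^4 + 5*m^3/2 - 5*m/2 - 1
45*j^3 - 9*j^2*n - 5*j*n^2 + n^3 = (-5*j + n)*(-3*j + n)*(3*j + n)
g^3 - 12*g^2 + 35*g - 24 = (g - 8)*(g - 3)*(g - 1)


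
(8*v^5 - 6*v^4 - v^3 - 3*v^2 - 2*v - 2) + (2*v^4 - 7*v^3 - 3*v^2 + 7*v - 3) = 8*v^5 - 4*v^4 - 8*v^3 - 6*v^2 + 5*v - 5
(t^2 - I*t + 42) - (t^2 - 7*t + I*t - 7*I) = 7*t - 2*I*t + 42 + 7*I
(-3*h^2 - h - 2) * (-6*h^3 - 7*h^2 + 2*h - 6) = 18*h^5 + 27*h^4 + 13*h^3 + 30*h^2 + 2*h + 12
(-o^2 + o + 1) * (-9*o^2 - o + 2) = 9*o^4 - 8*o^3 - 12*o^2 + o + 2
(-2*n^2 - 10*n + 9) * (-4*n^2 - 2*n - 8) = 8*n^4 + 44*n^3 + 62*n - 72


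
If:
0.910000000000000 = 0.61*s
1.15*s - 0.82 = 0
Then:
No Solution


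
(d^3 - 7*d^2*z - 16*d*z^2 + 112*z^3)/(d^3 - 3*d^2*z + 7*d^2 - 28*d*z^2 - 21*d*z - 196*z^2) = (d - 4*z)/(d + 7)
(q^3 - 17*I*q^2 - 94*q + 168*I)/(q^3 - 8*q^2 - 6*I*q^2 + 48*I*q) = (q^2 - 11*I*q - 28)/(q*(q - 8))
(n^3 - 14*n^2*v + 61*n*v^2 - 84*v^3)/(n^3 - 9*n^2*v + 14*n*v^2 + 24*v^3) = (-n^2 + 10*n*v - 21*v^2)/(-n^2 + 5*n*v + 6*v^2)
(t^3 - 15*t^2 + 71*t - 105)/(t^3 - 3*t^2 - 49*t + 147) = (t - 5)/(t + 7)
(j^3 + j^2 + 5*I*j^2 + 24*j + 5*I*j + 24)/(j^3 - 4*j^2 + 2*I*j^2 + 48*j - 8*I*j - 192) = (j^2 + j*(1 - 3*I) - 3*I)/(j^2 + j*(-4 - 6*I) + 24*I)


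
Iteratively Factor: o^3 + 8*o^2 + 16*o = (o + 4)*(o^2 + 4*o) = o*(o + 4)*(o + 4)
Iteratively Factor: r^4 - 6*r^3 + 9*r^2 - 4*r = (r - 1)*(r^3 - 5*r^2 + 4*r) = (r - 1)^2*(r^2 - 4*r) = (r - 4)*(r - 1)^2*(r)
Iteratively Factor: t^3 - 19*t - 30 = (t + 3)*(t^2 - 3*t - 10) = (t - 5)*(t + 3)*(t + 2)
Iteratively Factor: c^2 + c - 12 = (c - 3)*(c + 4)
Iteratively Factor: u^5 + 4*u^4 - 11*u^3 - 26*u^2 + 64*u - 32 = (u + 4)*(u^4 - 11*u^2 + 18*u - 8) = (u - 2)*(u + 4)*(u^3 + 2*u^2 - 7*u + 4) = (u - 2)*(u + 4)^2*(u^2 - 2*u + 1) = (u - 2)*(u - 1)*(u + 4)^2*(u - 1)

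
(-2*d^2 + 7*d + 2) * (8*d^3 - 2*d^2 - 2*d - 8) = -16*d^5 + 60*d^4 + 6*d^3 - 2*d^2 - 60*d - 16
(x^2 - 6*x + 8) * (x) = x^3 - 6*x^2 + 8*x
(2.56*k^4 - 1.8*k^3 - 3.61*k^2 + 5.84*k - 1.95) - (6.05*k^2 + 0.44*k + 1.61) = 2.56*k^4 - 1.8*k^3 - 9.66*k^2 + 5.4*k - 3.56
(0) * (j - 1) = 0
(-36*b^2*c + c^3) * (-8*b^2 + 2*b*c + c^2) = 288*b^4*c - 72*b^3*c^2 - 44*b^2*c^3 + 2*b*c^4 + c^5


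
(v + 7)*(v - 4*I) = v^2 + 7*v - 4*I*v - 28*I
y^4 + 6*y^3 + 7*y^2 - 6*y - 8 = (y - 1)*(y + 1)*(y + 2)*(y + 4)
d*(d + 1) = d^2 + d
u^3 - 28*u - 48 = (u - 6)*(u + 2)*(u + 4)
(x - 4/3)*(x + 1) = x^2 - x/3 - 4/3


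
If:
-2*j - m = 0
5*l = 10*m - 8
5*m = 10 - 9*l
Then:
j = -61/115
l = 12/23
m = 122/115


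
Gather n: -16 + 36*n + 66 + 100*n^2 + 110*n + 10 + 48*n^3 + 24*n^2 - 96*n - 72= 48*n^3 + 124*n^2 + 50*n - 12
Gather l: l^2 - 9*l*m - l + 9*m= l^2 + l*(-9*m - 1) + 9*m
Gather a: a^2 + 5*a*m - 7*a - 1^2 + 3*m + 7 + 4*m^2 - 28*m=a^2 + a*(5*m - 7) + 4*m^2 - 25*m + 6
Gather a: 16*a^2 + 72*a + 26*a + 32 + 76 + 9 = 16*a^2 + 98*a + 117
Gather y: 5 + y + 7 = y + 12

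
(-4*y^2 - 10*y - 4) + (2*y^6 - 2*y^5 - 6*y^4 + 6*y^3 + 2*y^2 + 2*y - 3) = 2*y^6 - 2*y^5 - 6*y^4 + 6*y^3 - 2*y^2 - 8*y - 7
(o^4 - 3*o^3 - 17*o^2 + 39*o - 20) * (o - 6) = o^5 - 9*o^4 + o^3 + 141*o^2 - 254*o + 120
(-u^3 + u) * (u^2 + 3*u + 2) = -u^5 - 3*u^4 - u^3 + 3*u^2 + 2*u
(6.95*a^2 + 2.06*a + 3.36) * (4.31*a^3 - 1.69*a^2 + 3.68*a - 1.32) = 29.9545*a^5 - 2.8669*a^4 + 36.5762*a^3 - 7.2716*a^2 + 9.6456*a - 4.4352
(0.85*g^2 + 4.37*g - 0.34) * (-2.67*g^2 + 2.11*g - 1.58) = -2.2695*g^4 - 9.8744*g^3 + 8.7855*g^2 - 7.622*g + 0.5372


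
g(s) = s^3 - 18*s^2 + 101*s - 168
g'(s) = 3*s^2 - 36*s + 101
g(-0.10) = -178.28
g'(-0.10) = 104.63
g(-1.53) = -368.25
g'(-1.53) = 163.10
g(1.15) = -74.13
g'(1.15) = 63.57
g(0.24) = -144.78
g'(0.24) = 92.53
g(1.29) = -65.52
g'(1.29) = 59.55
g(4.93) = 12.26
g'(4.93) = -3.57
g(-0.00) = -168.00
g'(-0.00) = 101.00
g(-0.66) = -242.79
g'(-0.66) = 126.07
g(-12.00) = -5700.00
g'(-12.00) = 965.00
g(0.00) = -168.00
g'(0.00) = 101.00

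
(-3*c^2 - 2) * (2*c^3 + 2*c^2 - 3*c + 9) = -6*c^5 - 6*c^4 + 5*c^3 - 31*c^2 + 6*c - 18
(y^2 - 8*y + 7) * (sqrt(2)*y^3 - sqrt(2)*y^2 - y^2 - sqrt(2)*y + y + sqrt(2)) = sqrt(2)*y^5 - 9*sqrt(2)*y^4 - y^4 + 9*y^3 + 14*sqrt(2)*y^3 - 15*y^2 + 2*sqrt(2)*y^2 - 15*sqrt(2)*y + 7*y + 7*sqrt(2)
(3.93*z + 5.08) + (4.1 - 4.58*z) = 9.18 - 0.65*z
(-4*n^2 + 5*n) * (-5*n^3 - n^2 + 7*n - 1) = 20*n^5 - 21*n^4 - 33*n^3 + 39*n^2 - 5*n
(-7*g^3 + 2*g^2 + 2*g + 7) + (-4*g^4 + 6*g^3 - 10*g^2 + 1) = -4*g^4 - g^3 - 8*g^2 + 2*g + 8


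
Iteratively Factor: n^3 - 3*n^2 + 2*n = (n)*(n^2 - 3*n + 2) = n*(n - 1)*(n - 2)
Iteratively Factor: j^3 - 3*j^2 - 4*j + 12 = (j - 2)*(j^2 - j - 6) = (j - 3)*(j - 2)*(j + 2)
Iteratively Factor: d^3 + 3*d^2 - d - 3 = (d + 3)*(d^2 - 1) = (d + 1)*(d + 3)*(d - 1)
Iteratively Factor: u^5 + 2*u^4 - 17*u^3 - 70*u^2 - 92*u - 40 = (u + 2)*(u^4 - 17*u^2 - 36*u - 20) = (u + 1)*(u + 2)*(u^3 - u^2 - 16*u - 20) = (u + 1)*(u + 2)^2*(u^2 - 3*u - 10) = (u + 1)*(u + 2)^3*(u - 5)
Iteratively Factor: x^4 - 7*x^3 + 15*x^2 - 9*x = (x)*(x^3 - 7*x^2 + 15*x - 9) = x*(x - 1)*(x^2 - 6*x + 9) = x*(x - 3)*(x - 1)*(x - 3)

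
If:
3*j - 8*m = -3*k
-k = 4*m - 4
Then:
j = 20*m/3 - 4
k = 4 - 4*m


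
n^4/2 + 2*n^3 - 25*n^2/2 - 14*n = n*(n/2 + 1/2)*(n - 4)*(n + 7)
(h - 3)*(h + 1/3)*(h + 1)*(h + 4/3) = h^4 - h^3/3 - 53*h^2/9 - 53*h/9 - 4/3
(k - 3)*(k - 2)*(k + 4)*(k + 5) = k^4 + 4*k^3 - 19*k^2 - 46*k + 120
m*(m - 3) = m^2 - 3*m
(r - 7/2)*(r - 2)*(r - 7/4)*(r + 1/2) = r^4 - 27*r^3/4 + 13*r^2 - 63*r/16 - 49/8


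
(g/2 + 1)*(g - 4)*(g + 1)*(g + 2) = g^4/2 + g^3/2 - 6*g^2 - 14*g - 8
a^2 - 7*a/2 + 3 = (a - 2)*(a - 3/2)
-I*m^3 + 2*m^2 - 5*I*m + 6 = (m - 2*I)*(m + 3*I)*(-I*m + 1)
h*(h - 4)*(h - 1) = h^3 - 5*h^2 + 4*h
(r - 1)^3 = r^3 - 3*r^2 + 3*r - 1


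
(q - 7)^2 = q^2 - 14*q + 49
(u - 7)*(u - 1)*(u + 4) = u^3 - 4*u^2 - 25*u + 28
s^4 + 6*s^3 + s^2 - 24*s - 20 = (s - 2)*(s + 1)*(s + 2)*(s + 5)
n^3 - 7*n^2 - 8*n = n*(n - 8)*(n + 1)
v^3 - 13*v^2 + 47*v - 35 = (v - 7)*(v - 5)*(v - 1)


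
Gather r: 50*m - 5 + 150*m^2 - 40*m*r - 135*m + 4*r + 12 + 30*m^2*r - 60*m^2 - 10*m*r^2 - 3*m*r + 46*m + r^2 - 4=90*m^2 - 39*m + r^2*(1 - 10*m) + r*(30*m^2 - 43*m + 4) + 3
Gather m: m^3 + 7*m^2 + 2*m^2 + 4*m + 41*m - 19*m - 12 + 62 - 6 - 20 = m^3 + 9*m^2 + 26*m + 24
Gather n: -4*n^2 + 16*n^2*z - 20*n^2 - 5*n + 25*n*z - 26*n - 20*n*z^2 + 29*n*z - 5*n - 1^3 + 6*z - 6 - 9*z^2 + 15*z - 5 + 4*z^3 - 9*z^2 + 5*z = n^2*(16*z - 24) + n*(-20*z^2 + 54*z - 36) + 4*z^3 - 18*z^2 + 26*z - 12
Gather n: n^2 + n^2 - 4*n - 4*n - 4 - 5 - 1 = 2*n^2 - 8*n - 10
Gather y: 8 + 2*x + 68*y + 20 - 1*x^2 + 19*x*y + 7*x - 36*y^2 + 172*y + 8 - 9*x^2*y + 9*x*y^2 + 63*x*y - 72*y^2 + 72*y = -x^2 + 9*x + y^2*(9*x - 108) + y*(-9*x^2 + 82*x + 312) + 36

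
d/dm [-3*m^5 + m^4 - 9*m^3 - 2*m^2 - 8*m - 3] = -15*m^4 + 4*m^3 - 27*m^2 - 4*m - 8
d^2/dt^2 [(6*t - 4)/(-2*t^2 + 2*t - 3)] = 8*(-2*(2*t - 1)^2*(3*t - 2) + (9*t - 5)*(2*t^2 - 2*t + 3))/(2*t^2 - 2*t + 3)^3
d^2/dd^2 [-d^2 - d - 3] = -2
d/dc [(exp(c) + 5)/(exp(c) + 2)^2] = (-exp(c) - 8)*exp(c)/(exp(c) + 2)^3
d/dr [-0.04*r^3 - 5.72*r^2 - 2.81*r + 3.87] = -0.12*r^2 - 11.44*r - 2.81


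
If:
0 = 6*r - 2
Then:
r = 1/3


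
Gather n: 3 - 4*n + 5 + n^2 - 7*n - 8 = n^2 - 11*n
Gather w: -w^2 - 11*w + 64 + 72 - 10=-w^2 - 11*w + 126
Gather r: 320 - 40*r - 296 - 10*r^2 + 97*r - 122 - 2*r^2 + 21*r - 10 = -12*r^2 + 78*r - 108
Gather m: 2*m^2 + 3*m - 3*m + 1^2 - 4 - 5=2*m^2 - 8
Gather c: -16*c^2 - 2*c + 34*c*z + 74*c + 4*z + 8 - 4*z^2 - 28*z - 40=-16*c^2 + c*(34*z + 72) - 4*z^2 - 24*z - 32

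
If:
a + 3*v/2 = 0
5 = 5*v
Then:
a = -3/2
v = 1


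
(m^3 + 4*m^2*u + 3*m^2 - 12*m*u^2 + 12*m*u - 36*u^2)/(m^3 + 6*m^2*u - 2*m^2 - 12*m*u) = (m^2 - 2*m*u + 3*m - 6*u)/(m*(m - 2))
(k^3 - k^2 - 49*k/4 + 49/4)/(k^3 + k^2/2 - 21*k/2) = (2*k^2 - 9*k + 7)/(2*k*(k - 3))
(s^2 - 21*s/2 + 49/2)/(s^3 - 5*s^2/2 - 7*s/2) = (s - 7)/(s*(s + 1))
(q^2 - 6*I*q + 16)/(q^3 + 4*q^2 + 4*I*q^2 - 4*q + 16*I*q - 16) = (q - 8*I)/(q^2 + 2*q*(2 + I) + 8*I)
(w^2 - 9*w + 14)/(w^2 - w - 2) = (w - 7)/(w + 1)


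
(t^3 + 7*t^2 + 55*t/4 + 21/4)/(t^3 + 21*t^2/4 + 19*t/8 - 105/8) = 2*(2*t + 1)/(4*t - 5)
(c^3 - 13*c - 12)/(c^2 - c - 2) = (c^2 - c - 12)/(c - 2)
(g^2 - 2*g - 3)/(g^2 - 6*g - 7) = (g - 3)/(g - 7)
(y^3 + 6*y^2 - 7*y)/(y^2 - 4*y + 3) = y*(y + 7)/(y - 3)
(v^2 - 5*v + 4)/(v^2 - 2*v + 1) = (v - 4)/(v - 1)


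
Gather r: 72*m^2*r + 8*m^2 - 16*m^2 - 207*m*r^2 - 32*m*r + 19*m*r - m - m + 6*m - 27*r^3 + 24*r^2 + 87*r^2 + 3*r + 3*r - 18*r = -8*m^2 + 4*m - 27*r^3 + r^2*(111 - 207*m) + r*(72*m^2 - 13*m - 12)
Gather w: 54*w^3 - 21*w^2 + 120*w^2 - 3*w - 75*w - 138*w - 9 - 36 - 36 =54*w^3 + 99*w^2 - 216*w - 81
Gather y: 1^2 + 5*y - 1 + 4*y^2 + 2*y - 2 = 4*y^2 + 7*y - 2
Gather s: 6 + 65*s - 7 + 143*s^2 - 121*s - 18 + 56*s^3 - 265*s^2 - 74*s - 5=56*s^3 - 122*s^2 - 130*s - 24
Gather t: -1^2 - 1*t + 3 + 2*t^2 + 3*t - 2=2*t^2 + 2*t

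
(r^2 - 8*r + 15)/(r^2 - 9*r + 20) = (r - 3)/(r - 4)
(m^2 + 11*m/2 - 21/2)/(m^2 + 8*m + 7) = (m - 3/2)/(m + 1)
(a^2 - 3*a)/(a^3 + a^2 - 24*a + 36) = a/(a^2 + 4*a - 12)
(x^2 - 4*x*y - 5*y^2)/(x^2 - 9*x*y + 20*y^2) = (x + y)/(x - 4*y)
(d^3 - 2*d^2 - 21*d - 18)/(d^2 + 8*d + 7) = (d^2 - 3*d - 18)/(d + 7)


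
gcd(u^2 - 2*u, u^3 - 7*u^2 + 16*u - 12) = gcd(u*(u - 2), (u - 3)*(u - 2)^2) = u - 2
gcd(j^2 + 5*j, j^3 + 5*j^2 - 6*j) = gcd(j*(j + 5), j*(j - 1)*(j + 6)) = j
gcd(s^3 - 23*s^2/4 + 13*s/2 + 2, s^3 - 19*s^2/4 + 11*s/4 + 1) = s^2 - 15*s/4 - 1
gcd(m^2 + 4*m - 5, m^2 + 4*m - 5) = m^2 + 4*m - 5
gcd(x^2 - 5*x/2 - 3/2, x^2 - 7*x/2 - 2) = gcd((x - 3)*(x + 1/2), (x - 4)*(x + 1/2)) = x + 1/2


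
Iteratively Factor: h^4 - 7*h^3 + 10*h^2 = (h)*(h^3 - 7*h^2 + 10*h) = h*(h - 5)*(h^2 - 2*h) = h^2*(h - 5)*(h - 2)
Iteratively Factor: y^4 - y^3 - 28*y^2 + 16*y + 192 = (y - 4)*(y^3 + 3*y^2 - 16*y - 48) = (y - 4)^2*(y^2 + 7*y + 12) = (y - 4)^2*(y + 3)*(y + 4)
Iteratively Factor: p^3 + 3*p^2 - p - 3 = (p + 3)*(p^2 - 1) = (p + 1)*(p + 3)*(p - 1)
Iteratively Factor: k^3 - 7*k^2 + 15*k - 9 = (k - 3)*(k^2 - 4*k + 3) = (k - 3)^2*(k - 1)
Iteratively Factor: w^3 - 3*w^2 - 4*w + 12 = (w - 2)*(w^2 - w - 6) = (w - 3)*(w - 2)*(w + 2)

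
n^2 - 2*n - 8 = (n - 4)*(n + 2)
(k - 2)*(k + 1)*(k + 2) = k^3 + k^2 - 4*k - 4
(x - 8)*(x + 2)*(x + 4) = x^3 - 2*x^2 - 40*x - 64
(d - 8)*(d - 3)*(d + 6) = d^3 - 5*d^2 - 42*d + 144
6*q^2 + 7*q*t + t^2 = (q + t)*(6*q + t)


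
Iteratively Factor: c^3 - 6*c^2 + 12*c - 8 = (c - 2)*(c^2 - 4*c + 4) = (c - 2)^2*(c - 2)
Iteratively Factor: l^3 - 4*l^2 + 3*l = (l - 1)*(l^2 - 3*l) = l*(l - 1)*(l - 3)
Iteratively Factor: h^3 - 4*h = (h)*(h^2 - 4) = h*(h + 2)*(h - 2)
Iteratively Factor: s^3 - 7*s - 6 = (s + 2)*(s^2 - 2*s - 3) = (s - 3)*(s + 2)*(s + 1)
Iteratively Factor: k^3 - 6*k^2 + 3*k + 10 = (k - 5)*(k^2 - k - 2) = (k - 5)*(k + 1)*(k - 2)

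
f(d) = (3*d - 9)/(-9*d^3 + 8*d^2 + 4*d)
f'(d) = (3*d - 9)*(27*d^2 - 16*d - 4)/(-9*d^3 + 8*d^2 + 4*d)^2 + 3/(-9*d^3 + 8*d^2 + 4*d) = 3*(18*d^3 - 89*d^2 + 48*d + 12)/(d^2*(81*d^4 - 144*d^3 - 8*d^2 + 64*d + 16))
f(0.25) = -6.07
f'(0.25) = 30.39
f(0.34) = -4.13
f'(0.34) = 15.08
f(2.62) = 0.01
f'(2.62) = -0.05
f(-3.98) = -0.03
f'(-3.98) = -0.02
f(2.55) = 0.02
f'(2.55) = -0.06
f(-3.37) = -0.05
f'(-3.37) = -0.03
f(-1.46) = -0.34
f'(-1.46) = -0.59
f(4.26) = -0.01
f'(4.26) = -0.00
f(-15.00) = 0.00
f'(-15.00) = 0.00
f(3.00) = 0.00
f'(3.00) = -0.02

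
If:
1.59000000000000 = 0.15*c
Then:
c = 10.60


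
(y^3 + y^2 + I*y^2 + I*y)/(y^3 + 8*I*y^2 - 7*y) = (y + 1)/(y + 7*I)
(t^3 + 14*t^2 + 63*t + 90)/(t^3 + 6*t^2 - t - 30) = (t + 6)/(t - 2)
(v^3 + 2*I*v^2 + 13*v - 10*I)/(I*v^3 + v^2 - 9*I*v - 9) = (-I*v^2 + 3*v - 10*I)/(v^2 - 9)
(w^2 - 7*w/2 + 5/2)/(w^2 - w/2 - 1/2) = (2*w - 5)/(2*w + 1)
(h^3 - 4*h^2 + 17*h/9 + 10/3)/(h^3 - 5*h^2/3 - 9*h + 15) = (h + 2/3)/(h + 3)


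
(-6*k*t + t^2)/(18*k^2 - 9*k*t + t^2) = t/(-3*k + t)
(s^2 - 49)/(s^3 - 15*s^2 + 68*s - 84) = (s + 7)/(s^2 - 8*s + 12)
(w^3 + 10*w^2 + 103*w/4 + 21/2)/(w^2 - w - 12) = (w^3 + 10*w^2 + 103*w/4 + 21/2)/(w^2 - w - 12)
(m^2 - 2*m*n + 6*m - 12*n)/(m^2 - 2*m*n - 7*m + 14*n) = (m + 6)/(m - 7)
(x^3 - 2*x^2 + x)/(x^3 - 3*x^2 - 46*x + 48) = x*(x - 1)/(x^2 - 2*x - 48)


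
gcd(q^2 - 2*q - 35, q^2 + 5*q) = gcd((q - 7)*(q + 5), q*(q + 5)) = q + 5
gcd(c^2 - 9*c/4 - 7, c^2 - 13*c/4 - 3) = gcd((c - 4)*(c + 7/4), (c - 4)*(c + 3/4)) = c - 4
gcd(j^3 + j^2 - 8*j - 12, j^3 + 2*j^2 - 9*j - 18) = j^2 - j - 6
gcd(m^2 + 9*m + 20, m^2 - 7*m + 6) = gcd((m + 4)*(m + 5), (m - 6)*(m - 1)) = 1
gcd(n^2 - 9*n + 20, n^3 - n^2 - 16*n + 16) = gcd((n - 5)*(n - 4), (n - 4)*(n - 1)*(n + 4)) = n - 4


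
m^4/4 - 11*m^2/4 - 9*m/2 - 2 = (m/4 + 1/4)*(m - 4)*(m + 1)*(m + 2)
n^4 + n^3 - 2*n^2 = n^2*(n - 1)*(n + 2)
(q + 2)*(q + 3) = q^2 + 5*q + 6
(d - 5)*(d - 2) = d^2 - 7*d + 10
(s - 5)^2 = s^2 - 10*s + 25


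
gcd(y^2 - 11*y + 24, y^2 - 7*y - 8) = y - 8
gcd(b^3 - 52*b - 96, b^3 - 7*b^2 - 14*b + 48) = b - 8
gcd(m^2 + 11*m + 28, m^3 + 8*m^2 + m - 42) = m + 7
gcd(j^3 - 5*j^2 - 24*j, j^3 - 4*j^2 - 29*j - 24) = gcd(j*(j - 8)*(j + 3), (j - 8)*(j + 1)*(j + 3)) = j^2 - 5*j - 24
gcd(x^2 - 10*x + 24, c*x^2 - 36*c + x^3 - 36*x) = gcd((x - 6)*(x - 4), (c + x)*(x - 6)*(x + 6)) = x - 6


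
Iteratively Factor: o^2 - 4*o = (o - 4)*(o)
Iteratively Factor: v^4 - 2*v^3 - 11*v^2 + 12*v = (v + 3)*(v^3 - 5*v^2 + 4*v) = v*(v + 3)*(v^2 - 5*v + 4) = v*(v - 4)*(v + 3)*(v - 1)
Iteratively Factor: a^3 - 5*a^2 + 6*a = (a - 2)*(a^2 - 3*a) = a*(a - 2)*(a - 3)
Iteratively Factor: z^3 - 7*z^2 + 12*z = (z - 3)*(z^2 - 4*z) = z*(z - 3)*(z - 4)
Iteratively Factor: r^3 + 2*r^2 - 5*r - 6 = (r - 2)*(r^2 + 4*r + 3) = (r - 2)*(r + 3)*(r + 1)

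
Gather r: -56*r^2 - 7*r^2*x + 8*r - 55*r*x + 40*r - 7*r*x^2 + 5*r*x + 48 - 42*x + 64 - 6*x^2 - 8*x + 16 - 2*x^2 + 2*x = r^2*(-7*x - 56) + r*(-7*x^2 - 50*x + 48) - 8*x^2 - 48*x + 128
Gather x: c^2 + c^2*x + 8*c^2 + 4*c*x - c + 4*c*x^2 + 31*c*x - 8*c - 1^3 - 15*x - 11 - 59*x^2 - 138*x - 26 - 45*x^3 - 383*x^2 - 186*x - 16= 9*c^2 - 9*c - 45*x^3 + x^2*(4*c - 442) + x*(c^2 + 35*c - 339) - 54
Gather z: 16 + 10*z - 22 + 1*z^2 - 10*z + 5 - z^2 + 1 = 0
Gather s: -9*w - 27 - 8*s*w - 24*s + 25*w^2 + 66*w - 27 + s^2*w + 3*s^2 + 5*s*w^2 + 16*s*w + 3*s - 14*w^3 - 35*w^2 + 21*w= s^2*(w + 3) + s*(5*w^2 + 8*w - 21) - 14*w^3 - 10*w^2 + 78*w - 54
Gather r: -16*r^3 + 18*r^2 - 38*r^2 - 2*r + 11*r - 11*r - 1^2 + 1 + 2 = -16*r^3 - 20*r^2 - 2*r + 2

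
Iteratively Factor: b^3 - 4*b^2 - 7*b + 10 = (b - 5)*(b^2 + b - 2) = (b - 5)*(b - 1)*(b + 2)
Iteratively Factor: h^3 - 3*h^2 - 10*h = (h + 2)*(h^2 - 5*h) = h*(h + 2)*(h - 5)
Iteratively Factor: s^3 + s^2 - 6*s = (s)*(s^2 + s - 6) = s*(s + 3)*(s - 2)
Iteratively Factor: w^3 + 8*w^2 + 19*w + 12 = (w + 3)*(w^2 + 5*w + 4) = (w + 1)*(w + 3)*(w + 4)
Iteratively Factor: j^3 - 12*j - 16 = (j - 4)*(j^2 + 4*j + 4) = (j - 4)*(j + 2)*(j + 2)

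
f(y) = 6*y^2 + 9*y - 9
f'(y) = 12*y + 9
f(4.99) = 185.31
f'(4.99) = 68.88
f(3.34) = 87.99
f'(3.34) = 49.08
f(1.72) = 24.23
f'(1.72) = 29.64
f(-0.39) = -11.60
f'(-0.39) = 4.32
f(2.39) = 46.78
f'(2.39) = 37.68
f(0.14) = -7.62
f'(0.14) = 10.68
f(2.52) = 51.78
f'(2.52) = 39.24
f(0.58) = -1.76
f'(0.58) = 15.96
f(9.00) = 558.00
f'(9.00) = 117.00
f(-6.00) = 153.00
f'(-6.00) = -63.00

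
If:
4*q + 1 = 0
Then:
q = -1/4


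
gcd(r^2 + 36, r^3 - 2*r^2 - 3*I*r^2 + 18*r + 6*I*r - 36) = r - 6*I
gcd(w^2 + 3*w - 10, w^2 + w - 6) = w - 2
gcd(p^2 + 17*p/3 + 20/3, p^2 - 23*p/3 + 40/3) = 1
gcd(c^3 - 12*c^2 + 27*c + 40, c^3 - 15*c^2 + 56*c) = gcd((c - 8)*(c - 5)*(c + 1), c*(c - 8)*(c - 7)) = c - 8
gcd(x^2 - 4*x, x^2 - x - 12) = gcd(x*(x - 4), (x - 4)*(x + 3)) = x - 4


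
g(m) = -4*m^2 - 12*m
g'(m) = -8*m - 12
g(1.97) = -39.16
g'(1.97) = -27.76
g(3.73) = -100.41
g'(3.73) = -41.84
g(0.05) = -0.61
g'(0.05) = -12.40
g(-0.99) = 7.96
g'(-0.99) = -4.08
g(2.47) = -54.04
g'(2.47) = -31.76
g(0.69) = -10.18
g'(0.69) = -17.52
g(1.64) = -30.44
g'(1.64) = -25.12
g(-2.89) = 1.27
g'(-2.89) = 11.12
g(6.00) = -216.00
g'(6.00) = -60.00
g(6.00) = -216.00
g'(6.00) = -60.00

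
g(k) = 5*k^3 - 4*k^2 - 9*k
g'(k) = 15*k^2 - 8*k - 9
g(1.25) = -7.73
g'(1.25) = 4.44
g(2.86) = 58.51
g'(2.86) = 90.81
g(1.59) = -4.32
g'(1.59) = 16.20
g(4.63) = 368.85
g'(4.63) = 275.51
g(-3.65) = -263.58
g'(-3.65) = 220.04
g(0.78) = -7.08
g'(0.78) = -6.11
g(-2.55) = -85.97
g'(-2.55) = 108.94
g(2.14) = 11.42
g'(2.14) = 42.57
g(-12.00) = -9108.00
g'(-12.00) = 2247.00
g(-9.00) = -3888.00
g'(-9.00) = 1278.00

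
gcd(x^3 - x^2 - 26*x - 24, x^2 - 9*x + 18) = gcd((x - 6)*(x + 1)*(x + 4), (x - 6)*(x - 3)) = x - 6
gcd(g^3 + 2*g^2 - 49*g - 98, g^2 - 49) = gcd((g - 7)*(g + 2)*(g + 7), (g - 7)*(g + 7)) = g^2 - 49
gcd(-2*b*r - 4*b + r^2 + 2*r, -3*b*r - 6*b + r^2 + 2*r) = r + 2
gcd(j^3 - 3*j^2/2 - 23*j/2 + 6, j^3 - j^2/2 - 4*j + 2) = j - 1/2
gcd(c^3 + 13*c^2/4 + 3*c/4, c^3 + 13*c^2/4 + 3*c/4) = c^3 + 13*c^2/4 + 3*c/4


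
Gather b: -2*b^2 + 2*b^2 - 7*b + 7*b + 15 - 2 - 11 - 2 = 0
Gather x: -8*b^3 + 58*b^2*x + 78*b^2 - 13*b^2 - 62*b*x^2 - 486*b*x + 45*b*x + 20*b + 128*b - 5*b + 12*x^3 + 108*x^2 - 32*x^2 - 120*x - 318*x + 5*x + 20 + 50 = -8*b^3 + 65*b^2 + 143*b + 12*x^3 + x^2*(76 - 62*b) + x*(58*b^2 - 441*b - 433) + 70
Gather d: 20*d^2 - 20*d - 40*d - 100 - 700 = 20*d^2 - 60*d - 800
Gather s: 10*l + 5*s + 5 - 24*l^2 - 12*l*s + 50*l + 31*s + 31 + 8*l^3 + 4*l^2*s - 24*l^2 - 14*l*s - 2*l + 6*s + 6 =8*l^3 - 48*l^2 + 58*l + s*(4*l^2 - 26*l + 42) + 42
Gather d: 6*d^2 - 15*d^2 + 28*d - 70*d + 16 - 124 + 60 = -9*d^2 - 42*d - 48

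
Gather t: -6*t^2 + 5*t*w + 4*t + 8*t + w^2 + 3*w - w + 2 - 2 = -6*t^2 + t*(5*w + 12) + w^2 + 2*w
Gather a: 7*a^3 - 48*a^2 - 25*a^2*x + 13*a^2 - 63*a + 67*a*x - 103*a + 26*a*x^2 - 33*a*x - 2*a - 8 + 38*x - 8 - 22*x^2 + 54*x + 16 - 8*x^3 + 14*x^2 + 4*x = 7*a^3 + a^2*(-25*x - 35) + a*(26*x^2 + 34*x - 168) - 8*x^3 - 8*x^2 + 96*x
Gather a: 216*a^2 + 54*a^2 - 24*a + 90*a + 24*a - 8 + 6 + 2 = 270*a^2 + 90*a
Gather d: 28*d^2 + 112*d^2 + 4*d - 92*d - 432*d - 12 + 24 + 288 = 140*d^2 - 520*d + 300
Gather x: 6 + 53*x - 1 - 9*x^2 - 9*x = -9*x^2 + 44*x + 5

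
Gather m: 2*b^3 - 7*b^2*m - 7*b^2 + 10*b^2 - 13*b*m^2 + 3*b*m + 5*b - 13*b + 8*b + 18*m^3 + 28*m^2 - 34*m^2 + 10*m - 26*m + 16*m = 2*b^3 + 3*b^2 + 18*m^3 + m^2*(-13*b - 6) + m*(-7*b^2 + 3*b)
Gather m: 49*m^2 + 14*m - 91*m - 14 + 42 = 49*m^2 - 77*m + 28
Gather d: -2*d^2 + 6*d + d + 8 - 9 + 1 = -2*d^2 + 7*d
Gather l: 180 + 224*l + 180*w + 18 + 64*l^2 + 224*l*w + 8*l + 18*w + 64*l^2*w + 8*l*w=l^2*(64*w + 64) + l*(232*w + 232) + 198*w + 198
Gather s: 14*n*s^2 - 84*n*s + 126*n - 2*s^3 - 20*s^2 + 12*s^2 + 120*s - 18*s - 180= 126*n - 2*s^3 + s^2*(14*n - 8) + s*(102 - 84*n) - 180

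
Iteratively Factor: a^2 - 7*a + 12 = (a - 3)*(a - 4)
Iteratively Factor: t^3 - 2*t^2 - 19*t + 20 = (t - 1)*(t^2 - t - 20) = (t - 1)*(t + 4)*(t - 5)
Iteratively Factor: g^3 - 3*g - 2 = (g + 1)*(g^2 - g - 2) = (g - 2)*(g + 1)*(g + 1)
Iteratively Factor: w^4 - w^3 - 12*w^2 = (w)*(w^3 - w^2 - 12*w) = w*(w - 4)*(w^2 + 3*w) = w^2*(w - 4)*(w + 3)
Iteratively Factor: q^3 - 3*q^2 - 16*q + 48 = (q - 3)*(q^2 - 16) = (q - 3)*(q + 4)*(q - 4)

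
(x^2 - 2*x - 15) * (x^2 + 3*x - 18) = x^4 + x^3 - 39*x^2 - 9*x + 270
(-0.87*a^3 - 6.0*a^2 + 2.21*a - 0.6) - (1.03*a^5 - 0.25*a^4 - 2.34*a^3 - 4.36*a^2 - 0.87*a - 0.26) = -1.03*a^5 + 0.25*a^4 + 1.47*a^3 - 1.64*a^2 + 3.08*a - 0.34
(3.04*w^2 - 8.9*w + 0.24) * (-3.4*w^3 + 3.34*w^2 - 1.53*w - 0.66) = -10.336*w^5 + 40.4136*w^4 - 35.1932*w^3 + 12.4122*w^2 + 5.5068*w - 0.1584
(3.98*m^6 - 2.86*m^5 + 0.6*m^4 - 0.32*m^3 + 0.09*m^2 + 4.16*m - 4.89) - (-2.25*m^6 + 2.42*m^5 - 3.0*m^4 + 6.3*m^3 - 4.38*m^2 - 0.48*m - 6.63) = 6.23*m^6 - 5.28*m^5 + 3.6*m^4 - 6.62*m^3 + 4.47*m^2 + 4.64*m + 1.74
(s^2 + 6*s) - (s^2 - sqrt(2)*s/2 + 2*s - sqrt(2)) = sqrt(2)*s/2 + 4*s + sqrt(2)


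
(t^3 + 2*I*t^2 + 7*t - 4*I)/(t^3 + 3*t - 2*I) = (t + 4*I)/(t + 2*I)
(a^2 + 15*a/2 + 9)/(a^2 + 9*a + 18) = (a + 3/2)/(a + 3)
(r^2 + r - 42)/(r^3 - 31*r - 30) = (r + 7)/(r^2 + 6*r + 5)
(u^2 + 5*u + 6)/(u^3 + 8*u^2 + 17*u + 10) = (u + 3)/(u^2 + 6*u + 5)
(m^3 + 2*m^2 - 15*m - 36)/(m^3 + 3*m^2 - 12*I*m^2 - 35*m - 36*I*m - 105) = (m^2 - m - 12)/(m^2 - 12*I*m - 35)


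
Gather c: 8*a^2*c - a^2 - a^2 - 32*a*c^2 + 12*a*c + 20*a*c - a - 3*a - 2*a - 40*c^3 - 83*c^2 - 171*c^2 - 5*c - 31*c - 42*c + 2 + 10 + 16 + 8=-2*a^2 - 6*a - 40*c^3 + c^2*(-32*a - 254) + c*(8*a^2 + 32*a - 78) + 36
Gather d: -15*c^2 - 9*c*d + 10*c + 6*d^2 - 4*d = -15*c^2 + 10*c + 6*d^2 + d*(-9*c - 4)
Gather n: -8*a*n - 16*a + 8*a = -8*a*n - 8*a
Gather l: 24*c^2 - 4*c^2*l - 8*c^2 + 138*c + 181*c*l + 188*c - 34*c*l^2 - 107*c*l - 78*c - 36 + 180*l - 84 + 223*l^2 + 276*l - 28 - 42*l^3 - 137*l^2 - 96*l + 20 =16*c^2 + 248*c - 42*l^3 + l^2*(86 - 34*c) + l*(-4*c^2 + 74*c + 360) - 128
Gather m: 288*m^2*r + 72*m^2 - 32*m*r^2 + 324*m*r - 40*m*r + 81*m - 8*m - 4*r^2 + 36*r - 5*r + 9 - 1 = m^2*(288*r + 72) + m*(-32*r^2 + 284*r + 73) - 4*r^2 + 31*r + 8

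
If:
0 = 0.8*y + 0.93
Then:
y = -1.16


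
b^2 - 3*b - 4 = (b - 4)*(b + 1)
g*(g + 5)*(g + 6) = g^3 + 11*g^2 + 30*g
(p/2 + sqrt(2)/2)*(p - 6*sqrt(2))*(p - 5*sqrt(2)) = p^3/2 - 5*sqrt(2)*p^2 + 19*p + 30*sqrt(2)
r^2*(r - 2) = r^3 - 2*r^2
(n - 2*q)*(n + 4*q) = n^2 + 2*n*q - 8*q^2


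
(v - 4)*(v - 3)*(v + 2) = v^3 - 5*v^2 - 2*v + 24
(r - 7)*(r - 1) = r^2 - 8*r + 7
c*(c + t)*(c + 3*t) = c^3 + 4*c^2*t + 3*c*t^2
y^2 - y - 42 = (y - 7)*(y + 6)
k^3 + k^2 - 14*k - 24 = (k - 4)*(k + 2)*(k + 3)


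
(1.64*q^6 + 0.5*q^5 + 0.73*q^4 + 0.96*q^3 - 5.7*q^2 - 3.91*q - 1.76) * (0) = 0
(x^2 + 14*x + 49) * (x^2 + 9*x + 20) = x^4 + 23*x^3 + 195*x^2 + 721*x + 980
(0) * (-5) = 0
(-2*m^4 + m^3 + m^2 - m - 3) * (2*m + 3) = -4*m^5 - 4*m^4 + 5*m^3 + m^2 - 9*m - 9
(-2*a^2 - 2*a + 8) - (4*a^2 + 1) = -6*a^2 - 2*a + 7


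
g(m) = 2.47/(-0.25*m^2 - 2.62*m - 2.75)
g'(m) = 2.47*(0.5*m + 2.62)/(-0.25*m^2 - 2.62*m - 2.75)^2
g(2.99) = -0.19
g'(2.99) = 0.06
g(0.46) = -0.62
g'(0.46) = 0.44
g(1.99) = -0.28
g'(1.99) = 0.11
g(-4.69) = 0.61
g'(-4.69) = 0.04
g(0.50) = -0.60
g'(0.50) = 0.42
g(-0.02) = -0.92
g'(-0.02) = 0.89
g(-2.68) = 1.00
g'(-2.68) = 0.52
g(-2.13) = 1.46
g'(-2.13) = 1.33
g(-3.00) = 0.86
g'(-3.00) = 0.34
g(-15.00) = -0.13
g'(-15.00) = -0.03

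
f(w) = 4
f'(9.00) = 0.00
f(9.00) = 4.00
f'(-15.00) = 0.00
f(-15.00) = 4.00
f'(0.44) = 0.00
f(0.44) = 4.00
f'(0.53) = 0.00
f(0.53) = 4.00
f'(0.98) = 0.00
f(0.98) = 4.00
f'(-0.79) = 0.00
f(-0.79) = 4.00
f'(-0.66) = 0.00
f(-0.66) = 4.00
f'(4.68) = 0.00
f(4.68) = 4.00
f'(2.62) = 0.00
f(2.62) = 4.00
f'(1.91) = 0.00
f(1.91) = 4.00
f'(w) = 0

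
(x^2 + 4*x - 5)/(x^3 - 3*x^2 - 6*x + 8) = (x + 5)/(x^2 - 2*x - 8)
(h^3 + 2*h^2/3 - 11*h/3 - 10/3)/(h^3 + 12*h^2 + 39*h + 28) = (3*h^2 - h - 10)/(3*(h^2 + 11*h + 28))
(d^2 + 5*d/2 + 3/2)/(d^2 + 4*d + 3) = (d + 3/2)/(d + 3)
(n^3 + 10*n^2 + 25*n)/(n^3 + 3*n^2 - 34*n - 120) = n*(n + 5)/(n^2 - 2*n - 24)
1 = 1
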